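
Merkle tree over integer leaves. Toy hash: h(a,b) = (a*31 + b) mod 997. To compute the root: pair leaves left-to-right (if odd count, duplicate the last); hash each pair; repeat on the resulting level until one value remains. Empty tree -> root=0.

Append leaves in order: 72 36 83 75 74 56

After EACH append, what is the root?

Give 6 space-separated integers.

Answer: 72 274 183 175 444 865

Derivation:
After append 72 (leaves=[72]):
  L0: [72]
  root=72
After append 36 (leaves=[72, 36]):
  L0: [72, 36]
  L1: h(72,36)=(72*31+36)%997=274 -> [274]
  root=274
After append 83 (leaves=[72, 36, 83]):
  L0: [72, 36, 83]
  L1: h(72,36)=(72*31+36)%997=274 h(83,83)=(83*31+83)%997=662 -> [274, 662]
  L2: h(274,662)=(274*31+662)%997=183 -> [183]
  root=183
After append 75 (leaves=[72, 36, 83, 75]):
  L0: [72, 36, 83, 75]
  L1: h(72,36)=(72*31+36)%997=274 h(83,75)=(83*31+75)%997=654 -> [274, 654]
  L2: h(274,654)=(274*31+654)%997=175 -> [175]
  root=175
After append 74 (leaves=[72, 36, 83, 75, 74]):
  L0: [72, 36, 83, 75, 74]
  L1: h(72,36)=(72*31+36)%997=274 h(83,75)=(83*31+75)%997=654 h(74,74)=(74*31+74)%997=374 -> [274, 654, 374]
  L2: h(274,654)=(274*31+654)%997=175 h(374,374)=(374*31+374)%997=4 -> [175, 4]
  L3: h(175,4)=(175*31+4)%997=444 -> [444]
  root=444
After append 56 (leaves=[72, 36, 83, 75, 74, 56]):
  L0: [72, 36, 83, 75, 74, 56]
  L1: h(72,36)=(72*31+36)%997=274 h(83,75)=(83*31+75)%997=654 h(74,56)=(74*31+56)%997=356 -> [274, 654, 356]
  L2: h(274,654)=(274*31+654)%997=175 h(356,356)=(356*31+356)%997=425 -> [175, 425]
  L3: h(175,425)=(175*31+425)%997=865 -> [865]
  root=865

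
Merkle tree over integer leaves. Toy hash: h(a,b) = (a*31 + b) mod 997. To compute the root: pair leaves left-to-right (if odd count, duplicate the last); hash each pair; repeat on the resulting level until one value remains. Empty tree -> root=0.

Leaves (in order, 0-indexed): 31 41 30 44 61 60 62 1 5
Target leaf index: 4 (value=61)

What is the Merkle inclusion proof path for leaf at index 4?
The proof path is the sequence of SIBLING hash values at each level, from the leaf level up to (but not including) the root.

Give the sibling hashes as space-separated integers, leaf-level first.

Answer: 60 926 132 332

Derivation:
L0 (leaves): [31, 41, 30, 44, 61, 60, 62, 1, 5], target index=4
L1: h(31,41)=(31*31+41)%997=5 [pair 0] h(30,44)=(30*31+44)%997=974 [pair 1] h(61,60)=(61*31+60)%997=954 [pair 2] h(62,1)=(62*31+1)%997=926 [pair 3] h(5,5)=(5*31+5)%997=160 [pair 4] -> [5, 974, 954, 926, 160]
  Sibling for proof at L0: 60
L2: h(5,974)=(5*31+974)%997=132 [pair 0] h(954,926)=(954*31+926)%997=590 [pair 1] h(160,160)=(160*31+160)%997=135 [pair 2] -> [132, 590, 135]
  Sibling for proof at L1: 926
L3: h(132,590)=(132*31+590)%997=694 [pair 0] h(135,135)=(135*31+135)%997=332 [pair 1] -> [694, 332]
  Sibling for proof at L2: 132
L4: h(694,332)=(694*31+332)%997=909 [pair 0] -> [909]
  Sibling for proof at L3: 332
Root: 909
Proof path (sibling hashes from leaf to root): [60, 926, 132, 332]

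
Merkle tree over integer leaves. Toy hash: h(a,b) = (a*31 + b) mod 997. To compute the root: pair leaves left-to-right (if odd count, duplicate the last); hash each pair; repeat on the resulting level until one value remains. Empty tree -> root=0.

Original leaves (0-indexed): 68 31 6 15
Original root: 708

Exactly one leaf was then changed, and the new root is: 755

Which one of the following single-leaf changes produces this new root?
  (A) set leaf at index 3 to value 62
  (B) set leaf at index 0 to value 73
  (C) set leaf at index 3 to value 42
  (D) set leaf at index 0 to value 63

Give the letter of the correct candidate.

Original leaves: [68, 31, 6, 15]
Target new root: 755
Try each candidate change and compute the resulting root:
Candidate A: set leaf[3] = 62 -> leaves = [68, 31, 6, 62]
  L0: [68, 31, 6, 62]
  L1: h(68,31)=(68*31+31)%997=145 h(6,62)=(6*31+62)%997=248 -> [145, 248]
  L2: h(145,248)=(145*31+248)%997=755 -> [755]
  root = 755 == target 755  ** MATCH **
Candidate B: set leaf[0] = 73 -> leaves = [73, 31, 6, 15]
  L0: [73, 31, 6, 15]
  L1: h(73,31)=(73*31+31)%997=300 h(6,15)=(6*31+15)%997=201 -> [300, 201]
  L2: h(300,201)=(300*31+201)%997=528 -> [528]
  root = 528 != target 755
Candidate C: set leaf[3] = 42 -> leaves = [68, 31, 6, 42]
  L0: [68, 31, 6, 42]
  L1: h(68,31)=(68*31+31)%997=145 h(6,42)=(6*31+42)%997=228 -> [145, 228]
  L2: h(145,228)=(145*31+228)%997=735 -> [735]
  root = 735 != target 755
Candidate D: set leaf[0] = 63 -> leaves = [63, 31, 6, 15]
  L0: [63, 31, 6, 15]
  L1: h(63,31)=(63*31+31)%997=987 h(6,15)=(6*31+15)%997=201 -> [987, 201]
  L2: h(987,201)=(987*31+201)%997=888 -> [888]
  root = 888 != target 755
Candidate A produces the target root.

Answer: A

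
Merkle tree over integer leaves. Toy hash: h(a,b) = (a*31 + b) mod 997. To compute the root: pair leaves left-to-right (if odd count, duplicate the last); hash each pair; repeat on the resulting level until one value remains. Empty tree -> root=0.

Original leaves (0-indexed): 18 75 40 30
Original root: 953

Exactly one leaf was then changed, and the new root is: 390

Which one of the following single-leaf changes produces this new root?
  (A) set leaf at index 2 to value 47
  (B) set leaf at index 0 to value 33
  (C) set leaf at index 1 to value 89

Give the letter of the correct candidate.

Answer: C

Derivation:
Original leaves: [18, 75, 40, 30]
Target new root: 390
Try each candidate change and compute the resulting root:
Candidate A: set leaf[2] = 47 -> leaves = [18, 75, 47, 30]
  L0: [18, 75, 47, 30]
  L1: h(18,75)=(18*31+75)%997=633 h(47,30)=(47*31+30)%997=490 -> [633, 490]
  L2: h(633,490)=(633*31+490)%997=173 -> [173]
  root = 173 != target 390
Candidate B: set leaf[0] = 33 -> leaves = [33, 75, 40, 30]
  L0: [33, 75, 40, 30]
  L1: h(33,75)=(33*31+75)%997=101 h(40,30)=(40*31+30)%997=273 -> [101, 273]
  L2: h(101,273)=(101*31+273)%997=413 -> [413]
  root = 413 != target 390
Candidate C: set leaf[1] = 89 -> leaves = [18, 89, 40, 30]
  L0: [18, 89, 40, 30]
  L1: h(18,89)=(18*31+89)%997=647 h(40,30)=(40*31+30)%997=273 -> [647, 273]
  L2: h(647,273)=(647*31+273)%997=390 -> [390]
  root = 390 == target 390  ** MATCH **
Candidate C produces the target root.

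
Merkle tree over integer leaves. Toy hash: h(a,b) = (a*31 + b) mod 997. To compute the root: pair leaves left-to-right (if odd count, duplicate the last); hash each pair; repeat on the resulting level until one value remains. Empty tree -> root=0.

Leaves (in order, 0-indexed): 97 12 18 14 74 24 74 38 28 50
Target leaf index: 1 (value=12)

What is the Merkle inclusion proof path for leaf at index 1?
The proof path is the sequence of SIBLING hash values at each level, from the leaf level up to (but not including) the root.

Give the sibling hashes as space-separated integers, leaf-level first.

L0 (leaves): [97, 12, 18, 14, 74, 24, 74, 38, 28, 50], target index=1
L1: h(97,12)=(97*31+12)%997=28 [pair 0] h(18,14)=(18*31+14)%997=572 [pair 1] h(74,24)=(74*31+24)%997=324 [pair 2] h(74,38)=(74*31+38)%997=338 [pair 3] h(28,50)=(28*31+50)%997=918 [pair 4] -> [28, 572, 324, 338, 918]
  Sibling for proof at L0: 97
L2: h(28,572)=(28*31+572)%997=443 [pair 0] h(324,338)=(324*31+338)%997=412 [pair 1] h(918,918)=(918*31+918)%997=463 [pair 2] -> [443, 412, 463]
  Sibling for proof at L1: 572
L3: h(443,412)=(443*31+412)%997=187 [pair 0] h(463,463)=(463*31+463)%997=858 [pair 1] -> [187, 858]
  Sibling for proof at L2: 412
L4: h(187,858)=(187*31+858)%997=673 [pair 0] -> [673]
  Sibling for proof at L3: 858
Root: 673
Proof path (sibling hashes from leaf to root): [97, 572, 412, 858]

Answer: 97 572 412 858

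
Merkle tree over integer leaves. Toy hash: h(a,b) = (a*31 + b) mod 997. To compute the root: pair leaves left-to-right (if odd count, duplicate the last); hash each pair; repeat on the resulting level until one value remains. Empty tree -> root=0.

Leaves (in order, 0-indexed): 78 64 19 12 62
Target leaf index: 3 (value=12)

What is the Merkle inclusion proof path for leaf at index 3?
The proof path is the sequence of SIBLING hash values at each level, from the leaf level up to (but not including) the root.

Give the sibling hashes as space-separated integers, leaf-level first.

Answer: 19 488 677

Derivation:
L0 (leaves): [78, 64, 19, 12, 62], target index=3
L1: h(78,64)=(78*31+64)%997=488 [pair 0] h(19,12)=(19*31+12)%997=601 [pair 1] h(62,62)=(62*31+62)%997=987 [pair 2] -> [488, 601, 987]
  Sibling for proof at L0: 19
L2: h(488,601)=(488*31+601)%997=774 [pair 0] h(987,987)=(987*31+987)%997=677 [pair 1] -> [774, 677]
  Sibling for proof at L1: 488
L3: h(774,677)=(774*31+677)%997=743 [pair 0] -> [743]
  Sibling for proof at L2: 677
Root: 743
Proof path (sibling hashes from leaf to root): [19, 488, 677]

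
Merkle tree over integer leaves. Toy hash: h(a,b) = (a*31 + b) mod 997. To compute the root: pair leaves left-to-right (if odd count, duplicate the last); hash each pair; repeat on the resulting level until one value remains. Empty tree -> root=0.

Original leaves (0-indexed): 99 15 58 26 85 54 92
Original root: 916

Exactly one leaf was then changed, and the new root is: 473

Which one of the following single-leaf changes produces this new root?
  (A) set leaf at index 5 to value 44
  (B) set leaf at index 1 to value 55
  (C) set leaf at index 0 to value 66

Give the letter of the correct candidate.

Answer: B

Derivation:
Original leaves: [99, 15, 58, 26, 85, 54, 92]
Target new root: 473
Try each candidate change and compute the resulting root:
Candidate A: set leaf[5] = 44 -> leaves = [99, 15, 58, 26, 85, 44, 92]
  L0: [99, 15, 58, 26, 85, 44, 92]
  L1: h(99,15)=(99*31+15)%997=93 h(58,26)=(58*31+26)%997=827 h(85,44)=(85*31+44)%997=685 h(92,92)=(92*31+92)%997=950 -> [93, 827, 685, 950]
  L2: h(93,827)=(93*31+827)%997=719 h(685,950)=(685*31+950)%997=251 -> [719, 251]
  L3: h(719,251)=(719*31+251)%997=606 -> [606]
  root = 606 != target 473
Candidate B: set leaf[1] = 55 -> leaves = [99, 55, 58, 26, 85, 54, 92]
  L0: [99, 55, 58, 26, 85, 54, 92]
  L1: h(99,55)=(99*31+55)%997=133 h(58,26)=(58*31+26)%997=827 h(85,54)=(85*31+54)%997=695 h(92,92)=(92*31+92)%997=950 -> [133, 827, 695, 950]
  L2: h(133,827)=(133*31+827)%997=962 h(695,950)=(695*31+950)%997=561 -> [962, 561]
  L3: h(962,561)=(962*31+561)%997=473 -> [473]
  root = 473 == target 473  ** MATCH **
Candidate C: set leaf[0] = 66 -> leaves = [66, 15, 58, 26, 85, 54, 92]
  L0: [66, 15, 58, 26, 85, 54, 92]
  L1: h(66,15)=(66*31+15)%997=67 h(58,26)=(58*31+26)%997=827 h(85,54)=(85*31+54)%997=695 h(92,92)=(92*31+92)%997=950 -> [67, 827, 695, 950]
  L2: h(67,827)=(67*31+827)%997=910 h(695,950)=(695*31+950)%997=561 -> [910, 561]
  L3: h(910,561)=(910*31+561)%997=855 -> [855]
  root = 855 != target 473
Candidate B produces the target root.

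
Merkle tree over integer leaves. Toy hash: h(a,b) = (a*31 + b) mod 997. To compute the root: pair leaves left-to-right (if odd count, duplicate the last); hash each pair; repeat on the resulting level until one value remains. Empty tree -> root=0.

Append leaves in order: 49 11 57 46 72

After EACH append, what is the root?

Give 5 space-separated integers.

After append 49 (leaves=[49]):
  L0: [49]
  root=49
After append 11 (leaves=[49, 11]):
  L0: [49, 11]
  L1: h(49,11)=(49*31+11)%997=533 -> [533]
  root=533
After append 57 (leaves=[49, 11, 57]):
  L0: [49, 11, 57]
  L1: h(49,11)=(49*31+11)%997=533 h(57,57)=(57*31+57)%997=827 -> [533, 827]
  L2: h(533,827)=(533*31+827)%997=401 -> [401]
  root=401
After append 46 (leaves=[49, 11, 57, 46]):
  L0: [49, 11, 57, 46]
  L1: h(49,11)=(49*31+11)%997=533 h(57,46)=(57*31+46)%997=816 -> [533, 816]
  L2: h(533,816)=(533*31+816)%997=390 -> [390]
  root=390
After append 72 (leaves=[49, 11, 57, 46, 72]):
  L0: [49, 11, 57, 46, 72]
  L1: h(49,11)=(49*31+11)%997=533 h(57,46)=(57*31+46)%997=816 h(72,72)=(72*31+72)%997=310 -> [533, 816, 310]
  L2: h(533,816)=(533*31+816)%997=390 h(310,310)=(310*31+310)%997=947 -> [390, 947]
  L3: h(390,947)=(390*31+947)%997=76 -> [76]
  root=76

Answer: 49 533 401 390 76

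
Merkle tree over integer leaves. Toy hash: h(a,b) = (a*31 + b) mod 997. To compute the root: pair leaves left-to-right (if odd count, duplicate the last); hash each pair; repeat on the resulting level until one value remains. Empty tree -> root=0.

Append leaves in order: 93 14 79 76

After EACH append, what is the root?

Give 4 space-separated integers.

Answer: 93 903 611 608

Derivation:
After append 93 (leaves=[93]):
  L0: [93]
  root=93
After append 14 (leaves=[93, 14]):
  L0: [93, 14]
  L1: h(93,14)=(93*31+14)%997=903 -> [903]
  root=903
After append 79 (leaves=[93, 14, 79]):
  L0: [93, 14, 79]
  L1: h(93,14)=(93*31+14)%997=903 h(79,79)=(79*31+79)%997=534 -> [903, 534]
  L2: h(903,534)=(903*31+534)%997=611 -> [611]
  root=611
After append 76 (leaves=[93, 14, 79, 76]):
  L0: [93, 14, 79, 76]
  L1: h(93,14)=(93*31+14)%997=903 h(79,76)=(79*31+76)%997=531 -> [903, 531]
  L2: h(903,531)=(903*31+531)%997=608 -> [608]
  root=608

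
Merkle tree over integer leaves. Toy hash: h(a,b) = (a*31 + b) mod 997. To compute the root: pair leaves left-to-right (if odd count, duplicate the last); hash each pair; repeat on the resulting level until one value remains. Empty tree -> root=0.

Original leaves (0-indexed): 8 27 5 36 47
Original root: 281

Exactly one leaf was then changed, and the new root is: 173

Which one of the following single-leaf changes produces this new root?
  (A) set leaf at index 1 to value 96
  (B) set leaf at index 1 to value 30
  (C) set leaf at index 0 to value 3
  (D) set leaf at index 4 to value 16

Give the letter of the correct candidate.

Original leaves: [8, 27, 5, 36, 47]
Target new root: 173
Try each candidate change and compute the resulting root:
Candidate A: set leaf[1] = 96 -> leaves = [8, 96, 5, 36, 47]
  L0: [8, 96, 5, 36, 47]
  L1: h(8,96)=(8*31+96)%997=344 h(5,36)=(5*31+36)%997=191 h(47,47)=(47*31+47)%997=507 -> [344, 191, 507]
  L2: h(344,191)=(344*31+191)%997=885 h(507,507)=(507*31+507)%997=272 -> [885, 272]
  L3: h(885,272)=(885*31+272)%997=788 -> [788]
  root = 788 != target 173
Candidate B: set leaf[1] = 30 -> leaves = [8, 30, 5, 36, 47]
  L0: [8, 30, 5, 36, 47]
  L1: h(8,30)=(8*31+30)%997=278 h(5,36)=(5*31+36)%997=191 h(47,47)=(47*31+47)%997=507 -> [278, 191, 507]
  L2: h(278,191)=(278*31+191)%997=833 h(507,507)=(507*31+507)%997=272 -> [833, 272]
  L3: h(833,272)=(833*31+272)%997=173 -> [173]
  root = 173 == target 173  ** MATCH **
Candidate C: set leaf[0] = 3 -> leaves = [3, 27, 5, 36, 47]
  L0: [3, 27, 5, 36, 47]
  L1: h(3,27)=(3*31+27)%997=120 h(5,36)=(5*31+36)%997=191 h(47,47)=(47*31+47)%997=507 -> [120, 191, 507]
  L2: h(120,191)=(120*31+191)%997=920 h(507,507)=(507*31+507)%997=272 -> [920, 272]
  L3: h(920,272)=(920*31+272)%997=876 -> [876]
  root = 876 != target 173
Candidate D: set leaf[4] = 16 -> leaves = [8, 27, 5, 36, 16]
  L0: [8, 27, 5, 36, 16]
  L1: h(8,27)=(8*31+27)%997=275 h(5,36)=(5*31+36)%997=191 h(16,16)=(16*31+16)%997=512 -> [275, 191, 512]
  L2: h(275,191)=(275*31+191)%997=740 h(512,512)=(512*31+512)%997=432 -> [740, 432]
  L3: h(740,432)=(740*31+432)%997=441 -> [441]
  root = 441 != target 173
Candidate B produces the target root.

Answer: B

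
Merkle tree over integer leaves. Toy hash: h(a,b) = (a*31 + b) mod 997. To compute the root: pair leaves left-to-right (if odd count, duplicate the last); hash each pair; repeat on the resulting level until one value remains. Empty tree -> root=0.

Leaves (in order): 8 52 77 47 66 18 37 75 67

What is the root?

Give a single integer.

L0: [8, 52, 77, 47, 66, 18, 37, 75, 67]
L1: h(8,52)=(8*31+52)%997=300 h(77,47)=(77*31+47)%997=440 h(66,18)=(66*31+18)%997=70 h(37,75)=(37*31+75)%997=225 h(67,67)=(67*31+67)%997=150 -> [300, 440, 70, 225, 150]
L2: h(300,440)=(300*31+440)%997=767 h(70,225)=(70*31+225)%997=401 h(150,150)=(150*31+150)%997=812 -> [767, 401, 812]
L3: h(767,401)=(767*31+401)%997=250 h(812,812)=(812*31+812)%997=62 -> [250, 62]
L4: h(250,62)=(250*31+62)%997=833 -> [833]

Answer: 833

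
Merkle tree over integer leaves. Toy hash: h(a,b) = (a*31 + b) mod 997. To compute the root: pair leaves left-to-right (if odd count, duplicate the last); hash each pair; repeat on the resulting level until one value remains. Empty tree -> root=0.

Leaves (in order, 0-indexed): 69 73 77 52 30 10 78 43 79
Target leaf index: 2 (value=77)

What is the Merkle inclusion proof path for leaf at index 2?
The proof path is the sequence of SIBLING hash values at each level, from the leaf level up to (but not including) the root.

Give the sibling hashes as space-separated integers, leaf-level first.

L0 (leaves): [69, 73, 77, 52, 30, 10, 78, 43, 79], target index=2
L1: h(69,73)=(69*31+73)%997=218 [pair 0] h(77,52)=(77*31+52)%997=445 [pair 1] h(30,10)=(30*31+10)%997=940 [pair 2] h(78,43)=(78*31+43)%997=467 [pair 3] h(79,79)=(79*31+79)%997=534 [pair 4] -> [218, 445, 940, 467, 534]
  Sibling for proof at L0: 52
L2: h(218,445)=(218*31+445)%997=224 [pair 0] h(940,467)=(940*31+467)%997=694 [pair 1] h(534,534)=(534*31+534)%997=139 [pair 2] -> [224, 694, 139]
  Sibling for proof at L1: 218
L3: h(224,694)=(224*31+694)%997=659 [pair 0] h(139,139)=(139*31+139)%997=460 [pair 1] -> [659, 460]
  Sibling for proof at L2: 694
L4: h(659,460)=(659*31+460)%997=949 [pair 0] -> [949]
  Sibling for proof at L3: 460
Root: 949
Proof path (sibling hashes from leaf to root): [52, 218, 694, 460]

Answer: 52 218 694 460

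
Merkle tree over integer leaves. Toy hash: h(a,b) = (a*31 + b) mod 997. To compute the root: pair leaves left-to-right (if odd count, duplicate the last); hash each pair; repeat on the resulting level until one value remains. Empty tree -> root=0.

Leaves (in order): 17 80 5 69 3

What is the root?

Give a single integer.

Answer: 128

Derivation:
L0: [17, 80, 5, 69, 3]
L1: h(17,80)=(17*31+80)%997=607 h(5,69)=(5*31+69)%997=224 h(3,3)=(3*31+3)%997=96 -> [607, 224, 96]
L2: h(607,224)=(607*31+224)%997=98 h(96,96)=(96*31+96)%997=81 -> [98, 81]
L3: h(98,81)=(98*31+81)%997=128 -> [128]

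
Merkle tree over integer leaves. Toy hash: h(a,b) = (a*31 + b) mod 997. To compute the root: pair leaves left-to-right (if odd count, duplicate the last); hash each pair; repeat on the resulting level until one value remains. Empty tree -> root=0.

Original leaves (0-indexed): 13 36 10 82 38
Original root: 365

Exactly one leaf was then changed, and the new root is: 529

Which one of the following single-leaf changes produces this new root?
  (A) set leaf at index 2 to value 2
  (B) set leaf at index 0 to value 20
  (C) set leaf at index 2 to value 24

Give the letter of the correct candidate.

Answer: B

Derivation:
Original leaves: [13, 36, 10, 82, 38]
Target new root: 529
Try each candidate change and compute the resulting root:
Candidate A: set leaf[2] = 2 -> leaves = [13, 36, 2, 82, 38]
  L0: [13, 36, 2, 82, 38]
  L1: h(13,36)=(13*31+36)%997=439 h(2,82)=(2*31+82)%997=144 h(38,38)=(38*31+38)%997=219 -> [439, 144, 219]
  L2: h(439,144)=(439*31+144)%997=792 h(219,219)=(219*31+219)%997=29 -> [792, 29]
  L3: h(792,29)=(792*31+29)%997=653 -> [653]
  root = 653 != target 529
Candidate B: set leaf[0] = 20 -> leaves = [20, 36, 10, 82, 38]
  L0: [20, 36, 10, 82, 38]
  L1: h(20,36)=(20*31+36)%997=656 h(10,82)=(10*31+82)%997=392 h(38,38)=(38*31+38)%997=219 -> [656, 392, 219]
  L2: h(656,392)=(656*31+392)%997=788 h(219,219)=(219*31+219)%997=29 -> [788, 29]
  L3: h(788,29)=(788*31+29)%997=529 -> [529]
  root = 529 == target 529  ** MATCH **
Candidate C: set leaf[2] = 24 -> leaves = [13, 36, 24, 82, 38]
  L0: [13, 36, 24, 82, 38]
  L1: h(13,36)=(13*31+36)%997=439 h(24,82)=(24*31+82)%997=826 h(38,38)=(38*31+38)%997=219 -> [439, 826, 219]
  L2: h(439,826)=(439*31+826)%997=477 h(219,219)=(219*31+219)%997=29 -> [477, 29]
  L3: h(477,29)=(477*31+29)%997=858 -> [858]
  root = 858 != target 529
Candidate B produces the target root.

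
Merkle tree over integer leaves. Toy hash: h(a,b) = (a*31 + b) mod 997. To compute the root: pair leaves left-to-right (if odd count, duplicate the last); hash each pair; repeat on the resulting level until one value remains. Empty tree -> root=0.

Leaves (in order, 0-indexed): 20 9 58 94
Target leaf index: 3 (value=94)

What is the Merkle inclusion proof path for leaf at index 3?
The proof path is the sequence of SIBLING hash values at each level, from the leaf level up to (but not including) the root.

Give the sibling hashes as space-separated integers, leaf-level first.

L0 (leaves): [20, 9, 58, 94], target index=3
L1: h(20,9)=(20*31+9)%997=629 [pair 0] h(58,94)=(58*31+94)%997=895 [pair 1] -> [629, 895]
  Sibling for proof at L0: 58
L2: h(629,895)=(629*31+895)%997=454 [pair 0] -> [454]
  Sibling for proof at L1: 629
Root: 454
Proof path (sibling hashes from leaf to root): [58, 629]

Answer: 58 629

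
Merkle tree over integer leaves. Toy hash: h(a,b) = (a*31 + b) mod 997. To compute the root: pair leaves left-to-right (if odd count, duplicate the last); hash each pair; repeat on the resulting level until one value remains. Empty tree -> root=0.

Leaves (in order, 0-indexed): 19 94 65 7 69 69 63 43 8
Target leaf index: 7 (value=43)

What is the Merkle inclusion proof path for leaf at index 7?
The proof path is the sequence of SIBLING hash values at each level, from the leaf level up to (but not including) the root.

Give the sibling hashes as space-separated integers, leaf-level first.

Answer: 63 214 264 930

Derivation:
L0 (leaves): [19, 94, 65, 7, 69, 69, 63, 43, 8], target index=7
L1: h(19,94)=(19*31+94)%997=683 [pair 0] h(65,7)=(65*31+7)%997=28 [pair 1] h(69,69)=(69*31+69)%997=214 [pair 2] h(63,43)=(63*31+43)%997=2 [pair 3] h(8,8)=(8*31+8)%997=256 [pair 4] -> [683, 28, 214, 2, 256]
  Sibling for proof at L0: 63
L2: h(683,28)=(683*31+28)%997=264 [pair 0] h(214,2)=(214*31+2)%997=654 [pair 1] h(256,256)=(256*31+256)%997=216 [pair 2] -> [264, 654, 216]
  Sibling for proof at L1: 214
L3: h(264,654)=(264*31+654)%997=862 [pair 0] h(216,216)=(216*31+216)%997=930 [pair 1] -> [862, 930]
  Sibling for proof at L2: 264
L4: h(862,930)=(862*31+930)%997=733 [pair 0] -> [733]
  Sibling for proof at L3: 930
Root: 733
Proof path (sibling hashes from leaf to root): [63, 214, 264, 930]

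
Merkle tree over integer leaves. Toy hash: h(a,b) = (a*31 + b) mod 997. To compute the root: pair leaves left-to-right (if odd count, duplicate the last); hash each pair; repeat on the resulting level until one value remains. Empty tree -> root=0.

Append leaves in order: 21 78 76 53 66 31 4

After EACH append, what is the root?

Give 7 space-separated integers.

Answer: 21 729 106 83 367 244 289

Derivation:
After append 21 (leaves=[21]):
  L0: [21]
  root=21
After append 78 (leaves=[21, 78]):
  L0: [21, 78]
  L1: h(21,78)=(21*31+78)%997=729 -> [729]
  root=729
After append 76 (leaves=[21, 78, 76]):
  L0: [21, 78, 76]
  L1: h(21,78)=(21*31+78)%997=729 h(76,76)=(76*31+76)%997=438 -> [729, 438]
  L2: h(729,438)=(729*31+438)%997=106 -> [106]
  root=106
After append 53 (leaves=[21, 78, 76, 53]):
  L0: [21, 78, 76, 53]
  L1: h(21,78)=(21*31+78)%997=729 h(76,53)=(76*31+53)%997=415 -> [729, 415]
  L2: h(729,415)=(729*31+415)%997=83 -> [83]
  root=83
After append 66 (leaves=[21, 78, 76, 53, 66]):
  L0: [21, 78, 76, 53, 66]
  L1: h(21,78)=(21*31+78)%997=729 h(76,53)=(76*31+53)%997=415 h(66,66)=(66*31+66)%997=118 -> [729, 415, 118]
  L2: h(729,415)=(729*31+415)%997=83 h(118,118)=(118*31+118)%997=785 -> [83, 785]
  L3: h(83,785)=(83*31+785)%997=367 -> [367]
  root=367
After append 31 (leaves=[21, 78, 76, 53, 66, 31]):
  L0: [21, 78, 76, 53, 66, 31]
  L1: h(21,78)=(21*31+78)%997=729 h(76,53)=(76*31+53)%997=415 h(66,31)=(66*31+31)%997=83 -> [729, 415, 83]
  L2: h(729,415)=(729*31+415)%997=83 h(83,83)=(83*31+83)%997=662 -> [83, 662]
  L3: h(83,662)=(83*31+662)%997=244 -> [244]
  root=244
After append 4 (leaves=[21, 78, 76, 53, 66, 31, 4]):
  L0: [21, 78, 76, 53, 66, 31, 4]
  L1: h(21,78)=(21*31+78)%997=729 h(76,53)=(76*31+53)%997=415 h(66,31)=(66*31+31)%997=83 h(4,4)=(4*31+4)%997=128 -> [729, 415, 83, 128]
  L2: h(729,415)=(729*31+415)%997=83 h(83,128)=(83*31+128)%997=707 -> [83, 707]
  L3: h(83,707)=(83*31+707)%997=289 -> [289]
  root=289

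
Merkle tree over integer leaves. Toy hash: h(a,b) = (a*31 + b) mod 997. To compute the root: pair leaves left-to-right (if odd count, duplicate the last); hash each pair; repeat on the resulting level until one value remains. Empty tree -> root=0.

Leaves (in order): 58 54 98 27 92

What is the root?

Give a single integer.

Answer: 917

Derivation:
L0: [58, 54, 98, 27, 92]
L1: h(58,54)=(58*31+54)%997=855 h(98,27)=(98*31+27)%997=74 h(92,92)=(92*31+92)%997=950 -> [855, 74, 950]
L2: h(855,74)=(855*31+74)%997=657 h(950,950)=(950*31+950)%997=490 -> [657, 490]
L3: h(657,490)=(657*31+490)%997=917 -> [917]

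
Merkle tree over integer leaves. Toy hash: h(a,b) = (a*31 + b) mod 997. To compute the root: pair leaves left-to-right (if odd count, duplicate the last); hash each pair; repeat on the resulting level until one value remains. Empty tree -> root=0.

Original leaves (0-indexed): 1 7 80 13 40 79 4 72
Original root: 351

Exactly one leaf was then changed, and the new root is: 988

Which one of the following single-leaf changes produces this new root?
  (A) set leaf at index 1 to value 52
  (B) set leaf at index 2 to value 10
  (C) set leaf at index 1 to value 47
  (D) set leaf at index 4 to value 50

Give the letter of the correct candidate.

Answer: D

Derivation:
Original leaves: [1, 7, 80, 13, 40, 79, 4, 72]
Target new root: 988
Try each candidate change and compute the resulting root:
Candidate A: set leaf[1] = 52 -> leaves = [1, 52, 80, 13, 40, 79, 4, 72]
  L0: [1, 52, 80, 13, 40, 79, 4, 72]
  L1: h(1,52)=(1*31+52)%997=83 h(80,13)=(80*31+13)%997=499 h(40,79)=(40*31+79)%997=322 h(4,72)=(4*31+72)%997=196 -> [83, 499, 322, 196]
  L2: h(83,499)=(83*31+499)%997=81 h(322,196)=(322*31+196)%997=208 -> [81, 208]
  L3: h(81,208)=(81*31+208)%997=725 -> [725]
  root = 725 != target 988
Candidate B: set leaf[2] = 10 -> leaves = [1, 7, 10, 13, 40, 79, 4, 72]
  L0: [1, 7, 10, 13, 40, 79, 4, 72]
  L1: h(1,7)=(1*31+7)%997=38 h(10,13)=(10*31+13)%997=323 h(40,79)=(40*31+79)%997=322 h(4,72)=(4*31+72)%997=196 -> [38, 323, 322, 196]
  L2: h(38,323)=(38*31+323)%997=504 h(322,196)=(322*31+196)%997=208 -> [504, 208]
  L3: h(504,208)=(504*31+208)%997=877 -> [877]
  root = 877 != target 988
Candidate C: set leaf[1] = 47 -> leaves = [1, 47, 80, 13, 40, 79, 4, 72]
  L0: [1, 47, 80, 13, 40, 79, 4, 72]
  L1: h(1,47)=(1*31+47)%997=78 h(80,13)=(80*31+13)%997=499 h(40,79)=(40*31+79)%997=322 h(4,72)=(4*31+72)%997=196 -> [78, 499, 322, 196]
  L2: h(78,499)=(78*31+499)%997=923 h(322,196)=(322*31+196)%997=208 -> [923, 208]
  L3: h(923,208)=(923*31+208)%997=905 -> [905]
  root = 905 != target 988
Candidate D: set leaf[4] = 50 -> leaves = [1, 7, 80, 13, 50, 79, 4, 72]
  L0: [1, 7, 80, 13, 50, 79, 4, 72]
  L1: h(1,7)=(1*31+7)%997=38 h(80,13)=(80*31+13)%997=499 h(50,79)=(50*31+79)%997=632 h(4,72)=(4*31+72)%997=196 -> [38, 499, 632, 196]
  L2: h(38,499)=(38*31+499)%997=680 h(632,196)=(632*31+196)%997=845 -> [680, 845]
  L3: h(680,845)=(680*31+845)%997=988 -> [988]
  root = 988 == target 988  ** MATCH **
Candidate D produces the target root.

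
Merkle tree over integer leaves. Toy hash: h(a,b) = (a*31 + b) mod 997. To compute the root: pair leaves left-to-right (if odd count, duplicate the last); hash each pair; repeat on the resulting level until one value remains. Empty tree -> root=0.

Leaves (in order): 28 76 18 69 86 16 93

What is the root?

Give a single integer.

L0: [28, 76, 18, 69, 86, 16, 93]
L1: h(28,76)=(28*31+76)%997=944 h(18,69)=(18*31+69)%997=627 h(86,16)=(86*31+16)%997=688 h(93,93)=(93*31+93)%997=982 -> [944, 627, 688, 982]
L2: h(944,627)=(944*31+627)%997=978 h(688,982)=(688*31+982)%997=376 -> [978, 376]
L3: h(978,376)=(978*31+376)%997=784 -> [784]

Answer: 784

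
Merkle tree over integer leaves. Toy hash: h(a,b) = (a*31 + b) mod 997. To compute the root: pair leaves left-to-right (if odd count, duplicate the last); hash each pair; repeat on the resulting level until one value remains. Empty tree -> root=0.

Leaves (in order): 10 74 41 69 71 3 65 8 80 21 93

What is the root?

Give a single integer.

Answer: 76

Derivation:
L0: [10, 74, 41, 69, 71, 3, 65, 8, 80, 21, 93]
L1: h(10,74)=(10*31+74)%997=384 h(41,69)=(41*31+69)%997=343 h(71,3)=(71*31+3)%997=210 h(65,8)=(65*31+8)%997=29 h(80,21)=(80*31+21)%997=507 h(93,93)=(93*31+93)%997=982 -> [384, 343, 210, 29, 507, 982]
L2: h(384,343)=(384*31+343)%997=283 h(210,29)=(210*31+29)%997=557 h(507,982)=(507*31+982)%997=747 -> [283, 557, 747]
L3: h(283,557)=(283*31+557)%997=357 h(747,747)=(747*31+747)%997=973 -> [357, 973]
L4: h(357,973)=(357*31+973)%997=76 -> [76]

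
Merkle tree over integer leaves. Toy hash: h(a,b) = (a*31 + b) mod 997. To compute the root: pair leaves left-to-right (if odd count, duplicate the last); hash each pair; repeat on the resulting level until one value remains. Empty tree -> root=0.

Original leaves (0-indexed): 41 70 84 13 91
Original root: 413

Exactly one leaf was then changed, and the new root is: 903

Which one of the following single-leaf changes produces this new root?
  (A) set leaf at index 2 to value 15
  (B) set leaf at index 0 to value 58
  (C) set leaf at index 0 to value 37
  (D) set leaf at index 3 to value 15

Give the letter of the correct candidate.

Answer: A

Derivation:
Original leaves: [41, 70, 84, 13, 91]
Target new root: 903
Try each candidate change and compute the resulting root:
Candidate A: set leaf[2] = 15 -> leaves = [41, 70, 15, 13, 91]
  L0: [41, 70, 15, 13, 91]
  L1: h(41,70)=(41*31+70)%997=344 h(15,13)=(15*31+13)%997=478 h(91,91)=(91*31+91)%997=918 -> [344, 478, 918]
  L2: h(344,478)=(344*31+478)%997=175 h(918,918)=(918*31+918)%997=463 -> [175, 463]
  L3: h(175,463)=(175*31+463)%997=903 -> [903]
  root = 903 == target 903  ** MATCH **
Candidate B: set leaf[0] = 58 -> leaves = [58, 70, 84, 13, 91]
  L0: [58, 70, 84, 13, 91]
  L1: h(58,70)=(58*31+70)%997=871 h(84,13)=(84*31+13)%997=623 h(91,91)=(91*31+91)%997=918 -> [871, 623, 918]
  L2: h(871,623)=(871*31+623)%997=705 h(918,918)=(918*31+918)%997=463 -> [705, 463]
  L3: h(705,463)=(705*31+463)%997=384 -> [384]
  root = 384 != target 903
Candidate C: set leaf[0] = 37 -> leaves = [37, 70, 84, 13, 91]
  L0: [37, 70, 84, 13, 91]
  L1: h(37,70)=(37*31+70)%997=220 h(84,13)=(84*31+13)%997=623 h(91,91)=(91*31+91)%997=918 -> [220, 623, 918]
  L2: h(220,623)=(220*31+623)%997=464 h(918,918)=(918*31+918)%997=463 -> [464, 463]
  L3: h(464,463)=(464*31+463)%997=889 -> [889]
  root = 889 != target 903
Candidate D: set leaf[3] = 15 -> leaves = [41, 70, 84, 15, 91]
  L0: [41, 70, 84, 15, 91]
  L1: h(41,70)=(41*31+70)%997=344 h(84,15)=(84*31+15)%997=625 h(91,91)=(91*31+91)%997=918 -> [344, 625, 918]
  L2: h(344,625)=(344*31+625)%997=322 h(918,918)=(918*31+918)%997=463 -> [322, 463]
  L3: h(322,463)=(322*31+463)%997=475 -> [475]
  root = 475 != target 903
Candidate A produces the target root.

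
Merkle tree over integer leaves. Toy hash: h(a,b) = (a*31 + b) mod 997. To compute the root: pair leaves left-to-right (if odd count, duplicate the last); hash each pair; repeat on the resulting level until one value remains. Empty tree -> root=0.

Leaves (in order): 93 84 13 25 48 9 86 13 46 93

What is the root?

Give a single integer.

L0: [93, 84, 13, 25, 48, 9, 86, 13, 46, 93]
L1: h(93,84)=(93*31+84)%997=973 h(13,25)=(13*31+25)%997=428 h(48,9)=(48*31+9)%997=500 h(86,13)=(86*31+13)%997=685 h(46,93)=(46*31+93)%997=522 -> [973, 428, 500, 685, 522]
L2: h(973,428)=(973*31+428)%997=681 h(500,685)=(500*31+685)%997=233 h(522,522)=(522*31+522)%997=752 -> [681, 233, 752]
L3: h(681,233)=(681*31+233)%997=407 h(752,752)=(752*31+752)%997=136 -> [407, 136]
L4: h(407,136)=(407*31+136)%997=789 -> [789]

Answer: 789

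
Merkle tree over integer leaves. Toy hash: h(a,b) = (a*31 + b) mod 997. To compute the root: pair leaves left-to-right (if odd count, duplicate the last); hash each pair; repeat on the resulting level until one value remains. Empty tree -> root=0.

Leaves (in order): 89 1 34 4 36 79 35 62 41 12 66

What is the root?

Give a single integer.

Answer: 236

Derivation:
L0: [89, 1, 34, 4, 36, 79, 35, 62, 41, 12, 66]
L1: h(89,1)=(89*31+1)%997=766 h(34,4)=(34*31+4)%997=61 h(36,79)=(36*31+79)%997=198 h(35,62)=(35*31+62)%997=150 h(41,12)=(41*31+12)%997=286 h(66,66)=(66*31+66)%997=118 -> [766, 61, 198, 150, 286, 118]
L2: h(766,61)=(766*31+61)%997=876 h(198,150)=(198*31+150)%997=306 h(286,118)=(286*31+118)%997=11 -> [876, 306, 11]
L3: h(876,306)=(876*31+306)%997=543 h(11,11)=(11*31+11)%997=352 -> [543, 352]
L4: h(543,352)=(543*31+352)%997=236 -> [236]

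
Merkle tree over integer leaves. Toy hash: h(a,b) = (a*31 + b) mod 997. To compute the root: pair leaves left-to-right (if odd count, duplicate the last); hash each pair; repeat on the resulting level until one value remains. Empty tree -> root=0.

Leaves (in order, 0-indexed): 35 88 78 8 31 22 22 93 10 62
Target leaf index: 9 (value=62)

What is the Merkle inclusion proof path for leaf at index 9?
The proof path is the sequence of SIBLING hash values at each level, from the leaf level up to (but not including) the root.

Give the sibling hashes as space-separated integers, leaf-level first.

Answer: 10 372 937 418

Derivation:
L0 (leaves): [35, 88, 78, 8, 31, 22, 22, 93, 10, 62], target index=9
L1: h(35,88)=(35*31+88)%997=176 [pair 0] h(78,8)=(78*31+8)%997=432 [pair 1] h(31,22)=(31*31+22)%997=983 [pair 2] h(22,93)=(22*31+93)%997=775 [pair 3] h(10,62)=(10*31+62)%997=372 [pair 4] -> [176, 432, 983, 775, 372]
  Sibling for proof at L0: 10
L2: h(176,432)=(176*31+432)%997=903 [pair 0] h(983,775)=(983*31+775)%997=341 [pair 1] h(372,372)=(372*31+372)%997=937 [pair 2] -> [903, 341, 937]
  Sibling for proof at L1: 372
L3: h(903,341)=(903*31+341)%997=418 [pair 0] h(937,937)=(937*31+937)%997=74 [pair 1] -> [418, 74]
  Sibling for proof at L2: 937
L4: h(418,74)=(418*31+74)%997=71 [pair 0] -> [71]
  Sibling for proof at L3: 418
Root: 71
Proof path (sibling hashes from leaf to root): [10, 372, 937, 418]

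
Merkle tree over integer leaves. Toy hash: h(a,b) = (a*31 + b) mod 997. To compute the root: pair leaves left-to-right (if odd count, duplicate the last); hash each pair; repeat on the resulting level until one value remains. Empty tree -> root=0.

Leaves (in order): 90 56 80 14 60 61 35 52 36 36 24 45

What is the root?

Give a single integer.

L0: [90, 56, 80, 14, 60, 61, 35, 52, 36, 36, 24, 45]
L1: h(90,56)=(90*31+56)%997=852 h(80,14)=(80*31+14)%997=500 h(60,61)=(60*31+61)%997=924 h(35,52)=(35*31+52)%997=140 h(36,36)=(36*31+36)%997=155 h(24,45)=(24*31+45)%997=789 -> [852, 500, 924, 140, 155, 789]
L2: h(852,500)=(852*31+500)%997=990 h(924,140)=(924*31+140)%997=868 h(155,789)=(155*31+789)%997=609 -> [990, 868, 609]
L3: h(990,868)=(990*31+868)%997=651 h(609,609)=(609*31+609)%997=545 -> [651, 545]
L4: h(651,545)=(651*31+545)%997=786 -> [786]

Answer: 786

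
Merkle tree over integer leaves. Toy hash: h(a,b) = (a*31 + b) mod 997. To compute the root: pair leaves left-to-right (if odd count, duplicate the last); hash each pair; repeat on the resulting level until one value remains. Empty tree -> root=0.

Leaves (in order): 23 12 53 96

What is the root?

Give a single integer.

Answer: 286

Derivation:
L0: [23, 12, 53, 96]
L1: h(23,12)=(23*31+12)%997=725 h(53,96)=(53*31+96)%997=742 -> [725, 742]
L2: h(725,742)=(725*31+742)%997=286 -> [286]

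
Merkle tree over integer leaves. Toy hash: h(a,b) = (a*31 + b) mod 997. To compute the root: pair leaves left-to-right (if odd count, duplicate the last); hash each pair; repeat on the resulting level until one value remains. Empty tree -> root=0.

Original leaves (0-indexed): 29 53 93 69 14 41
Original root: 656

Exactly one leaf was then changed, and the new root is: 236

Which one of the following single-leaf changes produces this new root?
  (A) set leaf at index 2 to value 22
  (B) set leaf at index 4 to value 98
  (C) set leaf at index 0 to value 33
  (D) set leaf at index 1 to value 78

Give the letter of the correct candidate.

Original leaves: [29, 53, 93, 69, 14, 41]
Target new root: 236
Try each candidate change and compute the resulting root:
Candidate A: set leaf[2] = 22 -> leaves = [29, 53, 22, 69, 14, 41]
  L0: [29, 53, 22, 69, 14, 41]
  L1: h(29,53)=(29*31+53)%997=952 h(22,69)=(22*31+69)%997=751 h(14,41)=(14*31+41)%997=475 -> [952, 751, 475]
  L2: h(952,751)=(952*31+751)%997=353 h(475,475)=(475*31+475)%997=245 -> [353, 245]
  L3: h(353,245)=(353*31+245)%997=221 -> [221]
  root = 221 != target 236
Candidate B: set leaf[4] = 98 -> leaves = [29, 53, 93, 69, 98, 41]
  L0: [29, 53, 93, 69, 98, 41]
  L1: h(29,53)=(29*31+53)%997=952 h(93,69)=(93*31+69)%997=958 h(98,41)=(98*31+41)%997=88 -> [952, 958, 88]
  L2: h(952,958)=(952*31+958)%997=560 h(88,88)=(88*31+88)%997=822 -> [560, 822]
  L3: h(560,822)=(560*31+822)%997=236 -> [236]
  root = 236 == target 236  ** MATCH **
Candidate C: set leaf[0] = 33 -> leaves = [33, 53, 93, 69, 14, 41]
  L0: [33, 53, 93, 69, 14, 41]
  L1: h(33,53)=(33*31+53)%997=79 h(93,69)=(93*31+69)%997=958 h(14,41)=(14*31+41)%997=475 -> [79, 958, 475]
  L2: h(79,958)=(79*31+958)%997=416 h(475,475)=(475*31+475)%997=245 -> [416, 245]
  L3: h(416,245)=(416*31+245)%997=180 -> [180]
  root = 180 != target 236
Candidate D: set leaf[1] = 78 -> leaves = [29, 78, 93, 69, 14, 41]
  L0: [29, 78, 93, 69, 14, 41]
  L1: h(29,78)=(29*31+78)%997=977 h(93,69)=(93*31+69)%997=958 h(14,41)=(14*31+41)%997=475 -> [977, 958, 475]
  L2: h(977,958)=(977*31+958)%997=338 h(475,475)=(475*31+475)%997=245 -> [338, 245]
  L3: h(338,245)=(338*31+245)%997=753 -> [753]
  root = 753 != target 236
Candidate B produces the target root.

Answer: B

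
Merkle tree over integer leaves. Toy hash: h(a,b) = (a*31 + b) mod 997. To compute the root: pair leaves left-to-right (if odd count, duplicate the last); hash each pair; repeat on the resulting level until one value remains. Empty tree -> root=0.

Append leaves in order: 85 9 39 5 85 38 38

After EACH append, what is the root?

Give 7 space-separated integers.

Answer: 85 650 461 427 577 70 607

Derivation:
After append 85 (leaves=[85]):
  L0: [85]
  root=85
After append 9 (leaves=[85, 9]):
  L0: [85, 9]
  L1: h(85,9)=(85*31+9)%997=650 -> [650]
  root=650
After append 39 (leaves=[85, 9, 39]):
  L0: [85, 9, 39]
  L1: h(85,9)=(85*31+9)%997=650 h(39,39)=(39*31+39)%997=251 -> [650, 251]
  L2: h(650,251)=(650*31+251)%997=461 -> [461]
  root=461
After append 5 (leaves=[85, 9, 39, 5]):
  L0: [85, 9, 39, 5]
  L1: h(85,9)=(85*31+9)%997=650 h(39,5)=(39*31+5)%997=217 -> [650, 217]
  L2: h(650,217)=(650*31+217)%997=427 -> [427]
  root=427
After append 85 (leaves=[85, 9, 39, 5, 85]):
  L0: [85, 9, 39, 5, 85]
  L1: h(85,9)=(85*31+9)%997=650 h(39,5)=(39*31+5)%997=217 h(85,85)=(85*31+85)%997=726 -> [650, 217, 726]
  L2: h(650,217)=(650*31+217)%997=427 h(726,726)=(726*31+726)%997=301 -> [427, 301]
  L3: h(427,301)=(427*31+301)%997=577 -> [577]
  root=577
After append 38 (leaves=[85, 9, 39, 5, 85, 38]):
  L0: [85, 9, 39, 5, 85, 38]
  L1: h(85,9)=(85*31+9)%997=650 h(39,5)=(39*31+5)%997=217 h(85,38)=(85*31+38)%997=679 -> [650, 217, 679]
  L2: h(650,217)=(650*31+217)%997=427 h(679,679)=(679*31+679)%997=791 -> [427, 791]
  L3: h(427,791)=(427*31+791)%997=70 -> [70]
  root=70
After append 38 (leaves=[85, 9, 39, 5, 85, 38, 38]):
  L0: [85, 9, 39, 5, 85, 38, 38]
  L1: h(85,9)=(85*31+9)%997=650 h(39,5)=(39*31+5)%997=217 h(85,38)=(85*31+38)%997=679 h(38,38)=(38*31+38)%997=219 -> [650, 217, 679, 219]
  L2: h(650,217)=(650*31+217)%997=427 h(679,219)=(679*31+219)%997=331 -> [427, 331]
  L3: h(427,331)=(427*31+331)%997=607 -> [607]
  root=607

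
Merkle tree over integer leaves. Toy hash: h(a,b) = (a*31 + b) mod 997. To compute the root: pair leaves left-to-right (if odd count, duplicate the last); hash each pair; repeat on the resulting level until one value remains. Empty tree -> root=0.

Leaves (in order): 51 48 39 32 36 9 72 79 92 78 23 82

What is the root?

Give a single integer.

L0: [51, 48, 39, 32, 36, 9, 72, 79, 92, 78, 23, 82]
L1: h(51,48)=(51*31+48)%997=632 h(39,32)=(39*31+32)%997=244 h(36,9)=(36*31+9)%997=128 h(72,79)=(72*31+79)%997=317 h(92,78)=(92*31+78)%997=936 h(23,82)=(23*31+82)%997=795 -> [632, 244, 128, 317, 936, 795]
L2: h(632,244)=(632*31+244)%997=893 h(128,317)=(128*31+317)%997=297 h(936,795)=(936*31+795)%997=898 -> [893, 297, 898]
L3: h(893,297)=(893*31+297)%997=64 h(898,898)=(898*31+898)%997=820 -> [64, 820]
L4: h(64,820)=(64*31+820)%997=810 -> [810]

Answer: 810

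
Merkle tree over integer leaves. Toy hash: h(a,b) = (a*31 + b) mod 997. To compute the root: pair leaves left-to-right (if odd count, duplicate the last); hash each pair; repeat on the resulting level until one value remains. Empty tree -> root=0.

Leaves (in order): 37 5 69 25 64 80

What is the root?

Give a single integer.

L0: [37, 5, 69, 25, 64, 80]
L1: h(37,5)=(37*31+5)%997=155 h(69,25)=(69*31+25)%997=170 h(64,80)=(64*31+80)%997=70 -> [155, 170, 70]
L2: h(155,170)=(155*31+170)%997=987 h(70,70)=(70*31+70)%997=246 -> [987, 246]
L3: h(987,246)=(987*31+246)%997=933 -> [933]

Answer: 933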